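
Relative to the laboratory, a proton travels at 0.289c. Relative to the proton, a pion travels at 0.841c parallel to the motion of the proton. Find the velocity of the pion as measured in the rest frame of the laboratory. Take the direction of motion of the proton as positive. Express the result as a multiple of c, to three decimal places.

With v = 0.289 and u' = 0.841 (in units of c),
u = (u' + v)/(1 + u'v/c²):
u = (0.841 + 0.289) / (1 + 0.841·0.289) = 1.1300/1.2430 = 0.9091
(Galilean addition would give +1.130c, exceeding c.)

0.909c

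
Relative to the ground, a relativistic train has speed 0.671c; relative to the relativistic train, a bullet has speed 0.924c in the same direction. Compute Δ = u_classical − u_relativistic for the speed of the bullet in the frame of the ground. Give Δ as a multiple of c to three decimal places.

Galilean: u_cl = 0.924 + 0.671 = 1.5950.
Relativistic: u_rel = (0.924 + 0.671) / (1 + 0.924·0.671) = 1.5950/1.6200 = 0.9846.
Δ = 1.5950 − 0.9846 = 0.6104.
(The classical prediction exceeds c; the relativistic result does not.)

Δ = 0.610c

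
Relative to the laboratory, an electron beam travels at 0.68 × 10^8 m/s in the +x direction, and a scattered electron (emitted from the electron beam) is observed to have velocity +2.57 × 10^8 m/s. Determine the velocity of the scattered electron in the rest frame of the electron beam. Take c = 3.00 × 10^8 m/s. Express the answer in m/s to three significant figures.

+2.35 × 10^8 m/s

v = 0.227c, u = 0.857c.
Invert the composition law: u' = (u − v)/(1 − uv/c²).
u' = (0.857 − 0.227) / (1 − (0.857)(0.227)) = 0.6300/0.8058 = 0.7818.
u' = 0.7818 × 3.00 × 10^8 m/s.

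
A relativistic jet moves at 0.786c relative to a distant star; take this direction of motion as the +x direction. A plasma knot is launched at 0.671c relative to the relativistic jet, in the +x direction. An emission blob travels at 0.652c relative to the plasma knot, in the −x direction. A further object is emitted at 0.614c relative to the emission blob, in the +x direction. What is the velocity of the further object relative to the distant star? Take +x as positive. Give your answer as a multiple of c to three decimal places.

Apply u = (u' + v)/(1 + u'v/c²) successively, working outward toward the distant star.
Start: velocity of the relativistic jet relative to the distant star = 0.7860c.
Compose with the plasma knot (u' = 0.671 in the relativistic jet frame): u_1 = (0.671 + 0.786) / (1 + 0.671·0.786) = 1.4570/1.5274 = 0.9539.
Compose with the emission blob (u' = -0.652 in the plasma knot frame): u_2 = (-0.652 + 0.954) / (1 + (-0.652)·0.954) = 0.3019/0.3781 = 0.7986.
Compose with the further object (u' = 0.614 in the emission blob frame): u_3 = (0.614 + 0.799) / (1 + 0.614·0.799) = 1.4126/1.4903 = 0.9478.

+0.948c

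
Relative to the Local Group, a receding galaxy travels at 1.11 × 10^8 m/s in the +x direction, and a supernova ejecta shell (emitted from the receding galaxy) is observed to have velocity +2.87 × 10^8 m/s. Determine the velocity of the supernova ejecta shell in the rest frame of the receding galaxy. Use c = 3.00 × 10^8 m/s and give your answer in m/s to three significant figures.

v = 0.370c, u = 0.957c.
Invert the composition law: u' = (u − v)/(1 − uv/c²).
u' = (0.957 − 0.370) / (1 − (0.957)(0.370)) = 0.5867/0.6460 = 0.9081.
u' = 0.9081 × 3.00 × 10^8 m/s.

+2.72 × 10^8 m/s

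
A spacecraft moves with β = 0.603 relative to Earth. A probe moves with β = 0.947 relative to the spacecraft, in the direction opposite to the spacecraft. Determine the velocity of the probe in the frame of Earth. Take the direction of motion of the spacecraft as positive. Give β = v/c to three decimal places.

With v = 0.603 and u' = -0.947 (in units of c),
u = (u' + v)/(1 + u'v/c²):
u = (-0.947 + 0.603) / (1 + (-0.947)·0.603) = -0.3440/0.4290 = -0.8019

β = -0.802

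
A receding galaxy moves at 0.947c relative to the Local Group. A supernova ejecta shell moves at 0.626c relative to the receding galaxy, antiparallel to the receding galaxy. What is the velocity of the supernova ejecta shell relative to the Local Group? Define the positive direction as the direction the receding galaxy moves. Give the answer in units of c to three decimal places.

With v = 0.947 and u' = -0.626 (in units of c),
u = (u' + v)/(1 + u'v/c²):
u = (-0.626 + 0.947) / (1 + (-0.626)·0.947) = 0.3210/0.4072 = 0.7884

+0.788c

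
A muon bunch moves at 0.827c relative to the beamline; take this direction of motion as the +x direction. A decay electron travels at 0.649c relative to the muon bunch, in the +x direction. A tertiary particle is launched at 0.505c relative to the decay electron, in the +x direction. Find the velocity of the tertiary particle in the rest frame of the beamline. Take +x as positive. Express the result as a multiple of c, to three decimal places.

0.987c

Apply u = (u' + v)/(1 + u'v/c²) successively, working outward toward the beamline.
Start: velocity of the muon bunch relative to the beamline = 0.8270c.
Compose with the decay electron (u' = 0.649 in the muon bunch frame): u_1 = (0.649 + 0.827) / (1 + 0.649·0.827) = 1.4760/1.5367 = 0.9605.
Compose with the tertiary particle (u' = 0.505 in the decay electron frame): u_2 = (0.505 + 0.960) / (1 + 0.505·0.960) = 1.4655/1.4850 = 0.9868.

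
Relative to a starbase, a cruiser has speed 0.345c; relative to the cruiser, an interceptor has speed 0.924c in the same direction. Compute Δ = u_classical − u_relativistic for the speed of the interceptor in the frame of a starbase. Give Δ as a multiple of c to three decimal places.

Galilean: u_cl = 0.924 + 0.345 = 1.2690.
Relativistic: u_rel = (0.924 + 0.345) / (1 + 0.924·0.345) = 1.2690/1.3188 = 0.9623.
Δ = 1.2690 − 0.9623 = 0.3067.
(The classical prediction exceeds c; the relativistic result does not.)

Δ = 0.307c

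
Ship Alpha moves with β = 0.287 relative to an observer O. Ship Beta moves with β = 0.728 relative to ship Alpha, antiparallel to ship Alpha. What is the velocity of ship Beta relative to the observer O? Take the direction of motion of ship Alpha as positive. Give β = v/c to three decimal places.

With v = 0.287 and u' = -0.728 (in units of c),
u = (u' + v)/(1 + u'v/c²):
u = (-0.728 + 0.287) / (1 + (-0.728)·0.287) = -0.4410/0.7911 = -0.5575
(Galilean addition would give -0.441c.)

β = -0.557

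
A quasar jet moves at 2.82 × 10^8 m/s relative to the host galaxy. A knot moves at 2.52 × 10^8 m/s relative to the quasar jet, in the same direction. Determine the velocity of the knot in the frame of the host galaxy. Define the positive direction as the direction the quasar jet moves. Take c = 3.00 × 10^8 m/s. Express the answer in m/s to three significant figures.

2.98 × 10^8 m/s

In units of c (dividing by 3.00 × 10^8 m/s): v = 0.940, u' = 0.840.
u = (u' + v)/(1 + u'v/c²):
u = (0.840 + 0.940) / (1 + 0.840·0.940) = 1.7800/1.7896 = 0.9946
Converting back: u = 0.9946 × 3.00 × 10^8 m/s.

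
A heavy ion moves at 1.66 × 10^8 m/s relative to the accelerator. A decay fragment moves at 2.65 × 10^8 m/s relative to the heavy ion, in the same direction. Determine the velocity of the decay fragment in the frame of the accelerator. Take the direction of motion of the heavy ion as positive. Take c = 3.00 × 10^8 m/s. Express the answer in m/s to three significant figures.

2.89 × 10^8 m/s

In units of c (dividing by 3.00 × 10^8 m/s): v = 0.553, u' = 0.883.
u = (u' + v)/(1 + u'v/c²):
u = (0.883 + 0.553) / (1 + 0.883·0.553) = 1.4367/1.4888 = 0.9650
Converting back: u = 0.9650 × 3.00 × 10^8 m/s.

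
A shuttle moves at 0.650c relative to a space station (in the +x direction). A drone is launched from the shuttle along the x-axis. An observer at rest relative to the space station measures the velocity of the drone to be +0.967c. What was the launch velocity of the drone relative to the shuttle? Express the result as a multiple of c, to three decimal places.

Invert the composition law: u' = (u − v)/(1 − uv/c²).
u' = (0.967 − 0.650) / (1 − (0.967)(0.650)) = 0.3170/0.3715 = 0.8534.

+0.853c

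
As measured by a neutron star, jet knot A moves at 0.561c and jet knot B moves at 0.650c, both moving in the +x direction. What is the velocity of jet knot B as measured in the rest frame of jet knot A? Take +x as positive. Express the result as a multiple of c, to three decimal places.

β_A = 0.561, β_B = 0.650.
Transform to A's frame with the inverse velocity-addition law: u' = (u − v)/(1 − uv/c²), taking u = β_B and v = β_A.
u' = (0.650 − 0.561) / (1 − (0.561)(0.650)) = 0.0890/0.6353 = 0.1401.

+0.140c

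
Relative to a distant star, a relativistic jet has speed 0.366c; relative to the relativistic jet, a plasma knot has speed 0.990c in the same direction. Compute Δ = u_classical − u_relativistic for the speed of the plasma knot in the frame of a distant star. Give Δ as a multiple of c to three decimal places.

Δ = 0.361c

Galilean: u_cl = 0.990 + 0.366 = 1.3560.
Relativistic: u_rel = (0.990 + 0.366) / (1 + 0.990·0.366) = 1.3560/1.3623 = 0.9953.
Δ = 1.3560 − 0.9953 = 0.3607.
(The classical prediction exceeds c; the relativistic result does not.)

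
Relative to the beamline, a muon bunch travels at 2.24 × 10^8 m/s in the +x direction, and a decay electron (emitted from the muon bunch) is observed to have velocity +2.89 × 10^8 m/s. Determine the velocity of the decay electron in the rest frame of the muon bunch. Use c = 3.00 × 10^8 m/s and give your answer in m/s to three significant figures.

v = 0.747c, u = 0.963c.
Invert the composition law: u' = (u − v)/(1 − uv/c²).
u' = (0.963 − 0.747) / (1 − (0.963)(0.747)) = 0.2167/0.2807 = 0.7718.
u' = 0.7718 × 3.00 × 10^8 m/s.

+2.32 × 10^8 m/s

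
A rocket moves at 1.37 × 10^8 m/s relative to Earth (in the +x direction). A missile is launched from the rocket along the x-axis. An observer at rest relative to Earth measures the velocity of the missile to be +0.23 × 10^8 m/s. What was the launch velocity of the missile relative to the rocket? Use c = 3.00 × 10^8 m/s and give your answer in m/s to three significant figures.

v = 0.457c, u = 0.077c.
Invert the composition law: u' = (u − v)/(1 − uv/c²).
u' = (0.077 − 0.457) / (1 − (0.077)(0.457)) = -0.3800/0.9650 = -0.3938.
u' = -0.3938 × 3.00 × 10^8 m/s.

-1.18 × 10^8 m/s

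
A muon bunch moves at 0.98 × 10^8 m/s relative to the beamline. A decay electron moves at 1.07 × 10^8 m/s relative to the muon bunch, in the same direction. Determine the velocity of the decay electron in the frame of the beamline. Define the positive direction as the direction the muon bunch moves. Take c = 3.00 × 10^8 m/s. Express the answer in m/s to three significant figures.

In units of c (dividing by 3.00 × 10^8 m/s): v = 0.327, u' = 0.357.
u = (u' + v)/(1 + u'v/c²):
u = (0.357 + 0.327) / (1 + 0.357·0.327) = 0.6833/1.1165 = 0.6120
Converting back: u = 0.6120 × 3.00 × 10^8 m/s.

1.84 × 10^8 m/s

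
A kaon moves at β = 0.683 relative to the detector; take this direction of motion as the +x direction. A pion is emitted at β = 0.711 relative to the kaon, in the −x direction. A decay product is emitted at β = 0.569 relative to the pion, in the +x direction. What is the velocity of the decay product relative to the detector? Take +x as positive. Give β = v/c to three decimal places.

β = +0.531

Apply u = (u' + v)/(1 + u'v/c²) successively, working outward toward the detector.
Start: velocity of the kaon relative to the detector = 0.6830c.
Compose with the pion (u' = -0.711 in the kaon frame): u_1 = (-0.711 + 0.683) / (1 + (-0.711)·0.683) = -0.0280/0.5144 = -0.0544.
Compose with the decay product (u' = 0.569 in the pion frame): u_2 = (0.569 + (-0.054)) / (1 + 0.569·(-0.054)) = 0.5146/0.9690 = 0.5310.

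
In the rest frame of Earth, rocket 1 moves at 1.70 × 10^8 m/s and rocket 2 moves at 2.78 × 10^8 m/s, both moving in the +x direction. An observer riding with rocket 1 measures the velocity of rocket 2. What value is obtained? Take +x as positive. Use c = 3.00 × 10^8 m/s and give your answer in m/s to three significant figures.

+2.27 × 10^8 m/s

β_A = 0.567, β_B = 0.927 (dividing each by c = 3.00 × 10^8 m/s).
Transform to A's frame with the inverse velocity-addition law: u' = (u − v)/(1 − uv/c²), taking u = β_B and v = β_A.
u' = (0.927 − 0.567) / (1 − (0.567)(0.927)) = 0.3600/0.4749 = 0.7581.
u' = 0.7581 × 3.00 × 10^8 m/s.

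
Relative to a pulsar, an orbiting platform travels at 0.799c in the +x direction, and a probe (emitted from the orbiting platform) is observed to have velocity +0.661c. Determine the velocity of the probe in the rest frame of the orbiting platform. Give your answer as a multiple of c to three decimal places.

-0.292c

Invert the composition law: u' = (u − v)/(1 − uv/c²).
u' = (0.661 − 0.799) / (1 − (0.661)(0.799)) = -0.1380/0.4719 = -0.2925.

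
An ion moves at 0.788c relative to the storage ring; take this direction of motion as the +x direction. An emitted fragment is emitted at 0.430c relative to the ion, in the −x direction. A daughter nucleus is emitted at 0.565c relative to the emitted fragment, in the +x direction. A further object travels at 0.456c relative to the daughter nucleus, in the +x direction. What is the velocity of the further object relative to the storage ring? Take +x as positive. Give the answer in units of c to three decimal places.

+0.940c

Apply u = (u' + v)/(1 + u'v/c²) successively, working outward toward the storage ring.
Start: velocity of the ion relative to the storage ring = 0.7880c.
Compose with the emitted fragment (u' = -0.430 in the ion frame): u_1 = (-0.430 + 0.788) / (1 + (-0.430)·0.788) = 0.3580/0.6612 = 0.5415.
Compose with the daughter nucleus (u' = 0.565 in the emitted fragment frame): u_2 = (0.565 + 0.541) / (1 + 0.565·0.541) = 1.1065/1.3059 = 0.8473.
Compose with the further object (u' = 0.456 in the daughter nucleus frame): u_3 = (0.456 + 0.847) / (1 + 0.456·0.847) = 1.3033/1.3864 = 0.9401.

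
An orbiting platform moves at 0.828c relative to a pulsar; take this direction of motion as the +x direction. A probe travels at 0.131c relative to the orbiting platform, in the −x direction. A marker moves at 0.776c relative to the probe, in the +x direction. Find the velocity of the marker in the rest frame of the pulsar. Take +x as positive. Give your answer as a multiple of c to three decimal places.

+0.970c

Apply u = (u' + v)/(1 + u'v/c²) successively, working outward toward the pulsar.
Start: velocity of the orbiting platform relative to the pulsar = 0.8280c.
Compose with the probe (u' = -0.131 in the orbiting platform frame): u_1 = (-0.131 + 0.828) / (1 + (-0.131)·0.828) = 0.6970/0.8915 = 0.7818.
Compose with the marker (u' = 0.776 in the probe frame): u_2 = (0.776 + 0.782) / (1 + 0.776·0.782) = 1.5578/1.6067 = 0.9696.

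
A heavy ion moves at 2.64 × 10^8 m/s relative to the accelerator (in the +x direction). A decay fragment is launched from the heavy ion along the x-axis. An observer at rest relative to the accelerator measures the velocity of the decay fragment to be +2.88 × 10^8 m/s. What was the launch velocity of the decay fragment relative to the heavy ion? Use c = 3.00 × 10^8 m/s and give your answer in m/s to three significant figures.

+1.55 × 10^8 m/s

v = 0.880c, u = 0.960c.
Invert the composition law: u' = (u − v)/(1 − uv/c²).
u' = (0.960 − 0.880) / (1 − (0.960)(0.880)) = 0.0800/0.1552 = 0.5155.
u' = 0.5155 × 3.00 × 10^8 m/s.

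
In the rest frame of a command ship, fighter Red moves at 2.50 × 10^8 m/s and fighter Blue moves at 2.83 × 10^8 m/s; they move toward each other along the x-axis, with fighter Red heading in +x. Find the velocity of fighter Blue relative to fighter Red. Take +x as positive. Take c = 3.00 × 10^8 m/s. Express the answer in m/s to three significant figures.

β_A = 0.833, β_B = -0.943 (dividing each by c = 3.00 × 10^8 m/s).
Transform to A's frame with the inverse velocity-addition law: u' = (u − v)/(1 − uv/c²), taking u = β_B and v = β_A.
u' = (-0.943 − 0.833) / (1 − (0.833)(-0.943)) = -1.7767/1.7861 = -0.9947.
u' = -0.9947 × 3.00 × 10^8 m/s.

-2.98 × 10^8 m/s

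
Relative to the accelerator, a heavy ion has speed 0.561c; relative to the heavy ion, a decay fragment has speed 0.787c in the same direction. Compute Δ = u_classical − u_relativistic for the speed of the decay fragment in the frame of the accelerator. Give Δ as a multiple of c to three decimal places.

Δ = 0.413c

Galilean: u_cl = 0.787 + 0.561 = 1.3480.
Relativistic: u_rel = (0.787 + 0.561) / (1 + 0.787·0.561) = 1.3480/1.4415 = 0.9351.
Δ = 1.3480 − 0.9351 = 0.4129.
(The classical prediction exceeds c; the relativistic result does not.)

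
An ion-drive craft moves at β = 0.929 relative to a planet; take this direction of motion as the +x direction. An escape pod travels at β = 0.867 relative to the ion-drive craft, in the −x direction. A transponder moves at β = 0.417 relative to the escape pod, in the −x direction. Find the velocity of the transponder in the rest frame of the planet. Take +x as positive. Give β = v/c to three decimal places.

Apply u = (u' + v)/(1 + u'v/c²) successively, working outward toward the planet.
Start: velocity of the ion-drive craft relative to the planet = 0.9290c.
Compose with the escape pod (u' = -0.867 in the ion-drive craft frame): u_1 = (-0.867 + 0.929) / (1 + (-0.867)·0.929) = 0.0620/0.1946 = 0.3187.
Compose with the transponder (u' = -0.417 in the escape pod frame): u_2 = (-0.417 + 0.319) / (1 + (-0.417)·0.319) = -0.0983/0.8671 = -0.1134.

β = -0.113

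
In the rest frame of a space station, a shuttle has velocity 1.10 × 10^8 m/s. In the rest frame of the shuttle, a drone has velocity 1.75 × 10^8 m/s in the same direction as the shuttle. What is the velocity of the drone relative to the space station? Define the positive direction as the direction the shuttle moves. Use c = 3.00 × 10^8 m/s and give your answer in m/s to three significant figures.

In units of c (dividing by 3.00 × 10^8 m/s): v = 0.367, u' = 0.583.
u = (u' + v)/(1 + u'v/c²):
u = (0.583 + 0.367) / (1 + 0.583·0.367) = 0.9500/1.2139 = 0.7826
(Galilean addition would give +0.950c.)
Converting back: u = 0.7826 × 3.00 × 10^8 m/s.

2.35 × 10^8 m/s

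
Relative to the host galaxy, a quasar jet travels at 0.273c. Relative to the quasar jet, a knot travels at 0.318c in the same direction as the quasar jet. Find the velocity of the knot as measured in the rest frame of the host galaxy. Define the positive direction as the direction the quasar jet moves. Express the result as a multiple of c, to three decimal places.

0.544c

With v = 0.273 and u' = 0.318 (in units of c),
u = (u' + v)/(1 + u'v/c²):
u = (0.318 + 0.273) / (1 + 0.318·0.273) = 0.5910/1.0868 = 0.5438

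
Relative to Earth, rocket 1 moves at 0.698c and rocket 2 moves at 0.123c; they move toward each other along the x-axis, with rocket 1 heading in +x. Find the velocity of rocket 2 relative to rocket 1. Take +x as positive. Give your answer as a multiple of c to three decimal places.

β_A = 0.698, β_B = -0.123.
Transform to A's frame with the inverse velocity-addition law: u' = (u − v)/(1 − uv/c²), taking u = β_B and v = β_A.
u' = (-0.123 − 0.698) / (1 − (0.698)(-0.123)) = -0.8210/1.0859 = -0.7561.

-0.756c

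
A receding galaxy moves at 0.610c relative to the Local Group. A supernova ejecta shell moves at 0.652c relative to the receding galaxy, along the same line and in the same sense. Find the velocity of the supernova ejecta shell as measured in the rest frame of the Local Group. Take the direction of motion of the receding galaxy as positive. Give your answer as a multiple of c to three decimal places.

0.903c

With v = 0.610 and u' = 0.652 (in units of c),
u = (u' + v)/(1 + u'v/c²):
u = (0.652 + 0.610) / (1 + 0.652·0.610) = 1.2620/1.3977 = 0.9029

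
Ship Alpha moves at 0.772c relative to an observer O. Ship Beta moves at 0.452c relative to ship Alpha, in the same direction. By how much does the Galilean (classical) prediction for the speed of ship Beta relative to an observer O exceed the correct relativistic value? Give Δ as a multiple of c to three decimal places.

Δ = 0.317c

Galilean: u_cl = 0.452 + 0.772 = 1.2240.
Relativistic: u_rel = (0.452 + 0.772) / (1 + 0.452·0.772) = 1.2240/1.3489 = 0.9074.
Δ = 1.2240 − 0.9074 = 0.3166.
(The classical prediction exceeds c; the relativistic result does not.)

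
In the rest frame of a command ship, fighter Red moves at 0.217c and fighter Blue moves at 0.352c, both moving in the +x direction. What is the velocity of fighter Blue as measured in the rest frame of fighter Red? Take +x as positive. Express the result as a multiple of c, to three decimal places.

+0.146c

β_A = 0.217, β_B = 0.352.
Transform to A's frame with the inverse velocity-addition law: u' = (u − v)/(1 − uv/c²), taking u = β_B and v = β_A.
u' = (0.352 − 0.217) / (1 − (0.217)(0.352)) = 0.1350/0.9236 = 0.1462.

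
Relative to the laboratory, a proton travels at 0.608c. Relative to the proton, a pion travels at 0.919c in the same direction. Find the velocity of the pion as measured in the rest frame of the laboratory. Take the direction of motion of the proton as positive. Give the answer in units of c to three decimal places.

With v = 0.608 and u' = 0.919 (in units of c),
u = (u' + v)/(1 + u'v/c²):
u = (0.919 + 0.608) / (1 + 0.919·0.608) = 1.5270/1.5588 = 0.9796
(Galilean addition would give +1.527c, exceeding c.)

0.980c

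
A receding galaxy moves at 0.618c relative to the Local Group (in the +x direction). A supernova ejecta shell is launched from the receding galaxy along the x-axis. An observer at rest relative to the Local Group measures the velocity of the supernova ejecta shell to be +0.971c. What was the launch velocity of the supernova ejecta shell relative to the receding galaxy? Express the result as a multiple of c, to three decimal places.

+0.883c

Invert the composition law: u' = (u − v)/(1 − uv/c²).
u' = (0.971 − 0.618) / (1 − (0.971)(0.618)) = 0.3530/0.3999 = 0.8827.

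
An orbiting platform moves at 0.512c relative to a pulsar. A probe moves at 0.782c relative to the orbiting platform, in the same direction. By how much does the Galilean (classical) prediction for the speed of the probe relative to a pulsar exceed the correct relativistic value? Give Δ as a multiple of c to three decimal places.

Δ = 0.370c

Galilean: u_cl = 0.782 + 0.512 = 1.2940.
Relativistic: u_rel = (0.782 + 0.512) / (1 + 0.782·0.512) = 1.2940/1.4004 = 0.9240.
Δ = 1.2940 − 0.9240 = 0.3700.
(The classical prediction exceeds c; the relativistic result does not.)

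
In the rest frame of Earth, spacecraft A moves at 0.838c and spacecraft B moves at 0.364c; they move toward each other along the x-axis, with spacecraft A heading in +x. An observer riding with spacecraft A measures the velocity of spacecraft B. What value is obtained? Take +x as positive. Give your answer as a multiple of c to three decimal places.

β_A = 0.838, β_B = -0.364.
Transform to A's frame with the inverse velocity-addition law: u' = (u − v)/(1 − uv/c²), taking u = β_B and v = β_A.
u' = (-0.364 − 0.838) / (1 − (0.838)(-0.364)) = -1.2020/1.3050 = -0.9211.

-0.921c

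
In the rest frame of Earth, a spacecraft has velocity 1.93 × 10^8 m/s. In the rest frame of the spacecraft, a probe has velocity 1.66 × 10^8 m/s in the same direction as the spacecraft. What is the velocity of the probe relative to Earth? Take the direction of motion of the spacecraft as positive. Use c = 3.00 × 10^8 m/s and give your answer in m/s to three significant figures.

2.65 × 10^8 m/s

In units of c (dividing by 3.00 × 10^8 m/s): v = 0.643, u' = 0.553.
u = (u' + v)/(1 + u'v/c²):
u = (0.553 + 0.643) / (1 + 0.553·0.643) = 1.1967/1.3560 = 0.8825
Converting back: u = 0.8825 × 3.00 × 10^8 m/s.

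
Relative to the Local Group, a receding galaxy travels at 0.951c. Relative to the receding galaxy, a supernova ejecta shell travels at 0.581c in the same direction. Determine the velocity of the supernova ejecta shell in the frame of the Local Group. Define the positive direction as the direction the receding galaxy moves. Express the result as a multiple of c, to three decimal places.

0.987c

With v = 0.951 and u' = 0.581 (in units of c),
u = (u' + v)/(1 + u'v/c²):
u = (0.581 + 0.951) / (1 + 0.581·0.951) = 1.5320/1.5525 = 0.9868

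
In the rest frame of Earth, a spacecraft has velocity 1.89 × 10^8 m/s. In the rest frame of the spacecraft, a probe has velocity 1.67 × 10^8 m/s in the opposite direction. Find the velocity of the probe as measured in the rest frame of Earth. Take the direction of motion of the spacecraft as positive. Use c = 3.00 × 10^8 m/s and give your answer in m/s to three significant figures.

In units of c (dividing by 3.00 × 10^8 m/s): v = 0.630, u' = -0.557.
u = (u' + v)/(1 + u'v/c²):
u = (-0.557 + 0.630) / (1 + (-0.557)·0.630) = 0.0733/0.6493 = 0.1129
Converting back: u = 0.1129 × 3.00 × 10^8 m/s.

+3.39 × 10^7 m/s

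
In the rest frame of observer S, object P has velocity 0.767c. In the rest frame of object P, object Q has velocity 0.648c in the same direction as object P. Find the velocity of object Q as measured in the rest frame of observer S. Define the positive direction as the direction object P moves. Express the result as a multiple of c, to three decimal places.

0.945c

With v = 0.767 and u' = 0.648 (in units of c),
u = (u' + v)/(1 + u'v/c²):
u = (0.648 + 0.767) / (1 + 0.648·0.767) = 1.4150/1.4970 = 0.9452
(Galilean addition would give +1.415c, exceeding c.)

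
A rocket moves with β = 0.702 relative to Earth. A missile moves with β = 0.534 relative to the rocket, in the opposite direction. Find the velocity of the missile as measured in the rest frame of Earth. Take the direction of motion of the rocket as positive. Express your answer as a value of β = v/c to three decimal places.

β = +0.269

With v = 0.702 and u' = -0.534 (in units of c),
u = (u' + v)/(1 + u'v/c²):
u = (-0.534 + 0.702) / (1 + (-0.534)·0.702) = 0.1680/0.6251 = 0.2687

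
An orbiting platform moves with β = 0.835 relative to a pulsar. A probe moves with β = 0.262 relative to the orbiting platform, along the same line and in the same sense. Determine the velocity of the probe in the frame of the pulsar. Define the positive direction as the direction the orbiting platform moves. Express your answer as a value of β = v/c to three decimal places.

With v = 0.835 and u' = 0.262 (in units of c),
u = (u' + v)/(1 + u'v/c²):
u = (0.262 + 0.835) / (1 + 0.262·0.835) = 1.0970/1.2188 = 0.9001

β = 0.900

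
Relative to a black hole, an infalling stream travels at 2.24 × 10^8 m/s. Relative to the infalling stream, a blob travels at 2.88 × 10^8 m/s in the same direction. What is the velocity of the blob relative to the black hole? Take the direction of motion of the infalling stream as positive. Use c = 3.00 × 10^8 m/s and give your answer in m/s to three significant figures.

2.98 × 10^8 m/s

In units of c (dividing by 3.00 × 10^8 m/s): v = 0.747, u' = 0.960.
u = (u' + v)/(1 + u'v/c²):
u = (0.960 + 0.747) / (1 + 0.960·0.747) = 1.7067/1.7168 = 0.9941
Converting back: u = 0.9941 × 3.00 × 10^8 m/s.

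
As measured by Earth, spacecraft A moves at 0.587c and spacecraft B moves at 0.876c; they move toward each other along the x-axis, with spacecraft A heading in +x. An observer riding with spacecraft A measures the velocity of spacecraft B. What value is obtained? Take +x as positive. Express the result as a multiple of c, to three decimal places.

-0.966c

β_A = 0.587, β_B = -0.876.
Transform to A's frame with the inverse velocity-addition law: u' = (u − v)/(1 − uv/c²), taking u = β_B and v = β_A.
u' = (-0.876 − 0.587) / (1 − (0.587)(-0.876)) = -1.4630/1.5142 = -0.9662.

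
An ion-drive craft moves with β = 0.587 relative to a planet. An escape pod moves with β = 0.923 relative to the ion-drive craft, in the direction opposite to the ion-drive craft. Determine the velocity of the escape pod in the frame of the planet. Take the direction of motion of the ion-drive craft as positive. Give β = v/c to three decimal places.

With v = 0.587 and u' = -0.923 (in units of c),
u = (u' + v)/(1 + u'v/c²):
u = (-0.923 + 0.587) / (1 + (-0.923)·0.587) = -0.3360/0.4582 = -0.7333
(Galilean addition would give -0.336c.)

β = -0.733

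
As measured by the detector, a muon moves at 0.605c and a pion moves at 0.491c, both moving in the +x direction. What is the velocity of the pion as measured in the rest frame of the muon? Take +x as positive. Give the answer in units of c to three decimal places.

β_A = 0.605, β_B = 0.491.
Transform to A's frame with the inverse velocity-addition law: u' = (u − v)/(1 − uv/c²), taking u = β_B and v = β_A.
u' = (0.491 − 0.605) / (1 − (0.605)(0.491)) = -0.1140/0.7029 = -0.1622.

-0.162c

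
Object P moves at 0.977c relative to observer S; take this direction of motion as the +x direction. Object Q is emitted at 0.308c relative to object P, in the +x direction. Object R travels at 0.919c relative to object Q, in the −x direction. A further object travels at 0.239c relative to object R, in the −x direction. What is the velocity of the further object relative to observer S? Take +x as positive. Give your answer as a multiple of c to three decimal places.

+0.616c

Apply u = (u' + v)/(1 + u'v/c²) successively, working outward toward observer S.
Start: velocity of object P relative to observer S = 0.9770c.
Compose with object Q (u' = 0.308 in object P frame): u_1 = (0.308 + 0.977) / (1 + 0.308·0.977) = 1.2850/1.3009 = 0.9878.
Compose with object R (u' = -0.919 in object Q frame): u_2 = (-0.919 + 0.988) / (1 + (-0.919)·0.988) = 0.0688/0.0922 = 0.7455.
Compose with the further object (u' = -0.239 in object R frame): u_3 = (-0.239 + 0.745) / (1 + (-0.239)·0.745) = 0.5065/0.8218 = 0.6163.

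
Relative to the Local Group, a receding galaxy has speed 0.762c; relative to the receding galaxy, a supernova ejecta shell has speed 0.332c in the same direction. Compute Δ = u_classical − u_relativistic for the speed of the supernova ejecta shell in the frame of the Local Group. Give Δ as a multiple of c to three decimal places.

Galilean: u_cl = 0.332 + 0.762 = 1.0940.
Relativistic: u_rel = (0.332 + 0.762) / (1 + 0.332·0.762) = 1.0940/1.2530 = 0.8731.
Δ = 1.0940 − 0.8731 = 0.2209.
(The classical prediction exceeds c; the relativistic result does not.)

Δ = 0.221c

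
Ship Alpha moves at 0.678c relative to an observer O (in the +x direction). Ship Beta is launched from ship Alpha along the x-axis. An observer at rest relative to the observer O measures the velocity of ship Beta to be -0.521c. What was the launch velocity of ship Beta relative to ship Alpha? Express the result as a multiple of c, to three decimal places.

Invert the composition law: u' = (u − v)/(1 − uv/c²).
u' = (-0.521 − 0.678) / (1 − (-0.521)(0.678)) = -1.1990/1.3532 = -0.8860.

-0.886c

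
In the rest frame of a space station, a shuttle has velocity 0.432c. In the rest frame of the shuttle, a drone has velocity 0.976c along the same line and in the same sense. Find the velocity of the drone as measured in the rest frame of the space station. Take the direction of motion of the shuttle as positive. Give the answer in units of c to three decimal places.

0.990c

With v = 0.432 and u' = 0.976 (in units of c),
u = (u' + v)/(1 + u'v/c²):
u = (0.976 + 0.432) / (1 + 0.976·0.432) = 1.4080/1.4216 = 0.9904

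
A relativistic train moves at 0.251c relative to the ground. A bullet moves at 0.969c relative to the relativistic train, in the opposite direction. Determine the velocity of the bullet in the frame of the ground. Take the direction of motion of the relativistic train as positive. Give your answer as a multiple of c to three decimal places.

-0.949c

With v = 0.251 and u' = -0.969 (in units of c),
u = (u' + v)/(1 + u'v/c²):
u = (-0.969 + 0.251) / (1 + (-0.969)·0.251) = -0.7180/0.7568 = -0.9488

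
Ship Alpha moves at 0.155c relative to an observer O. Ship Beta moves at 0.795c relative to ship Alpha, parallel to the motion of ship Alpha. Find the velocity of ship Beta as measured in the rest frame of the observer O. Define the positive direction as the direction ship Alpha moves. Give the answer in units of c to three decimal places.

With v = 0.155 and u' = 0.795 (in units of c),
u = (u' + v)/(1 + u'v/c²):
u = (0.795 + 0.155) / (1 + 0.795·0.155) = 0.9500/1.1232 = 0.8458

0.846c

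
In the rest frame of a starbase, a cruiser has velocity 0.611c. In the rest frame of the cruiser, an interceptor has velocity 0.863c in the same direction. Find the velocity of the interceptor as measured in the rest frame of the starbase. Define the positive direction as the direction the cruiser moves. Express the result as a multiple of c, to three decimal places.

With v = 0.611 and u' = 0.863 (in units of c),
u = (u' + v)/(1 + u'v/c²):
u = (0.863 + 0.611) / (1 + 0.863·0.611) = 1.4740/1.5273 = 0.9651
(Galilean addition would give +1.474c, exceeding c.)

0.965c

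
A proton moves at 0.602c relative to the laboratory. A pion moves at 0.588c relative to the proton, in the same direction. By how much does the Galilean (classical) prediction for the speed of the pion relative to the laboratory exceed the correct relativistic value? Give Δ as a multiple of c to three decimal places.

Δ = 0.311c

Galilean: u_cl = 0.588 + 0.602 = 1.1900.
Relativistic: u_rel = (0.588 + 0.602) / (1 + 0.588·0.602) = 1.1900/1.3540 = 0.8789.
Δ = 1.1900 − 0.8789 = 0.3111.
(The classical prediction exceeds c; the relativistic result does not.)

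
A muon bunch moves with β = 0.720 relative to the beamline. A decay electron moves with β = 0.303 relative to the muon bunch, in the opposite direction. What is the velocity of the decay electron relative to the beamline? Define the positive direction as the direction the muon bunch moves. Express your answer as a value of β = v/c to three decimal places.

β = +0.533

With v = 0.720 and u' = -0.303 (in units of c),
u = (u' + v)/(1 + u'v/c²):
u = (-0.303 + 0.720) / (1 + (-0.303)·0.720) = 0.4170/0.7818 = 0.5334
(Galilean addition would give +0.417c.)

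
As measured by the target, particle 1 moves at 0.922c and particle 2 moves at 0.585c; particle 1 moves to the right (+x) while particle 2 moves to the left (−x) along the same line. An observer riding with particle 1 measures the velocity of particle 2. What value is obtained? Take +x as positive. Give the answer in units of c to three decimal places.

-0.979c

β_A = 0.922, β_B = -0.585.
Transform to A's frame with the inverse velocity-addition law: u' = (u − v)/(1 − uv/c²), taking u = β_B and v = β_A.
u' = (-0.585 − 0.922) / (1 − (0.922)(-0.585)) = -1.5070/1.5394 = -0.9790.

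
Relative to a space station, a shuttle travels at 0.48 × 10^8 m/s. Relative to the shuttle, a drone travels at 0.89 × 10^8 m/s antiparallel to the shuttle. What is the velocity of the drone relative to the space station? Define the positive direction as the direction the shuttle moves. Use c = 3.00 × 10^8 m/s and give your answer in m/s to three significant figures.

In units of c (dividing by 3.00 × 10^8 m/s): v = 0.160, u' = -0.297.
u = (u' + v)/(1 + u'v/c²):
u = (-0.297 + 0.160) / (1 + (-0.297)·0.160) = -0.1367/0.9525 = -0.1435
(Galilean addition would give -0.137c.)
Converting back: u = -0.1435 × 3.00 × 10^8 m/s.

-4.30 × 10^7 m/s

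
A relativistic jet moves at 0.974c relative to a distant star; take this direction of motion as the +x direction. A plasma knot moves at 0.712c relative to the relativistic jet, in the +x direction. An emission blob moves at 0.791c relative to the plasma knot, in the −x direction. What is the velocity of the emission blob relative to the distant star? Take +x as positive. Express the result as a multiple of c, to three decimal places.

Apply u = (u' + v)/(1 + u'v/c²) successively, working outward toward the distant star.
Start: velocity of the relativistic jet relative to the distant star = 0.9740c.
Compose with the plasma knot (u' = 0.712 in the relativistic jet frame): u_1 = (0.712 + 0.974) / (1 + 0.712·0.974) = 1.6860/1.6935 = 0.9956.
Compose with the emission blob (u' = -0.791 in the plasma knot frame): u_2 = (-0.791 + 0.996) / (1 + (-0.791)·0.996) = 0.2046/0.2125 = 0.9627.

+0.963c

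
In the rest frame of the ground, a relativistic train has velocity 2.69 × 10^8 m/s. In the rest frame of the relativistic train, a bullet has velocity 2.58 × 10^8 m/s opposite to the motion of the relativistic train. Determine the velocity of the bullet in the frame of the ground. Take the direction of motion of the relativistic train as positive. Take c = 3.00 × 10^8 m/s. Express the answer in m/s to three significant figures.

In units of c (dividing by 3.00 × 10^8 m/s): v = 0.897, u' = -0.860.
u = (u' + v)/(1 + u'v/c²):
u = (-0.860 + 0.897) / (1 + (-0.860)·0.897) = 0.0367/0.2289 = 0.1602
(Galilean addition would give +0.037c.)
Converting back: u = 0.1602 × 3.00 × 10^8 m/s.

+4.81 × 10^7 m/s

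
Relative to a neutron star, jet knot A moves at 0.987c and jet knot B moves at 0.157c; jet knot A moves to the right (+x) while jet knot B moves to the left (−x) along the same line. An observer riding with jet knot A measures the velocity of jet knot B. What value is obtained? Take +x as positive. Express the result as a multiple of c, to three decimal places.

-0.991c

β_A = 0.987, β_B = -0.157.
Transform to A's frame with the inverse velocity-addition law: u' = (u − v)/(1 − uv/c²), taking u = β_B and v = β_A.
u' = (-0.157 − 0.987) / (1 − (0.987)(-0.157)) = -1.1440/1.1550 = -0.9905.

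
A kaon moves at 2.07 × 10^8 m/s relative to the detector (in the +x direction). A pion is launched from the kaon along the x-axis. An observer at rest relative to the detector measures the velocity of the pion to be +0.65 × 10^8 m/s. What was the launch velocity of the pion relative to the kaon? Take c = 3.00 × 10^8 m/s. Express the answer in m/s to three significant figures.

v = 0.690c, u = 0.217c.
Invert the composition law: u' = (u − v)/(1 − uv/c²).
u' = (0.217 − 0.690) / (1 − (0.217)(0.690)) = -0.4733/0.8505 = -0.5565.
u' = -0.5565 × 3.00 × 10^8 m/s.

-1.67 × 10^8 m/s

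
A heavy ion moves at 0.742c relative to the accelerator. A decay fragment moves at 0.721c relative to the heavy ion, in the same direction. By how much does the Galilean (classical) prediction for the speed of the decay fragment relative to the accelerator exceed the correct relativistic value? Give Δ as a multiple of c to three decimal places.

Δ = 0.510c

Galilean: u_cl = 0.721 + 0.742 = 1.4630.
Relativistic: u_rel = (0.721 + 0.742) / (1 + 0.721·0.742) = 1.4630/1.5350 = 0.9531.
Δ = 1.4630 − 0.9531 = 0.5099.
(The classical prediction exceeds c; the relativistic result does not.)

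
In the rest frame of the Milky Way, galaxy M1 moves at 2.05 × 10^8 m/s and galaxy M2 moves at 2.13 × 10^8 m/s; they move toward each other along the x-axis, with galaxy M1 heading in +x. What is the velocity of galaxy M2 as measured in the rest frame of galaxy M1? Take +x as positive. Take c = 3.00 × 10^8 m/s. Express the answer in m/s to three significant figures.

-2.81 × 10^8 m/s

β_A = 0.683, β_B = -0.710 (dividing each by c = 3.00 × 10^8 m/s).
Transform to A's frame with the inverse velocity-addition law: u' = (u − v)/(1 − uv/c²), taking u = β_B and v = β_A.
u' = (-0.710 − 0.683) / (1 − (0.683)(-0.710)) = -1.3933/1.4852 = -0.9382.
u' = -0.9382 × 3.00 × 10^8 m/s.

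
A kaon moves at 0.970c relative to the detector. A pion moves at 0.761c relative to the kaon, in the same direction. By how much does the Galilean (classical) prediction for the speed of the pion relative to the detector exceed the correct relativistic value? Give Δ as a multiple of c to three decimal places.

Δ = 0.735c

Galilean: u_cl = 0.761 + 0.970 = 1.7310.
Relativistic: u_rel = (0.761 + 0.970) / (1 + 0.761·0.970) = 1.7310/1.7382 = 0.9959.
Δ = 1.7310 − 0.9959 = 0.7351.
(The classical prediction exceeds c; the relativistic result does not.)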